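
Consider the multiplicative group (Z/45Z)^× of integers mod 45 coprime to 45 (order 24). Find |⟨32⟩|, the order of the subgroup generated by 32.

12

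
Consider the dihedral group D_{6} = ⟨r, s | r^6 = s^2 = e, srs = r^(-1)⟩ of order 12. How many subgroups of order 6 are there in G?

3

|G| = 12 and 6 | 12, so subgroups of order 6 are possible by Lagrange.
The subgroups of order 6 are: {e, r, r^2, r^3, r^4, r^5}; {e, r^2, r^4, s, r^2s, r^4s}; {e, r^2, r^4, rs, r^3s, r^5s}.
So G has 3 subgroups of order 6.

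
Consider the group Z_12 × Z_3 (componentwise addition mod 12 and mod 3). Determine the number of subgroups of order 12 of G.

4

|G| = 36 and 12 | 36, so subgroups of order 12 are possible by Lagrange.
The subgroups of order 12 are: {(0,0), (0,1), (0,2), (3,0), (3,1), (3,2), (6,0), (6,1), (6,2), (9,0), (9,1), (9,2)}; {(0,0), (1,0), (2,0), (3,0), (4,0), (5,0), (6,0), (7,0), (8,0), (9,0), (10,0), (11,0)}; {(0,0), (1,1), (2,2), (3,0), (4,1), (5,2), (6,0), (7,1), (8,2), (9,0), (10,1), (11,2)}; {(0,0), (1,2), (2,1), (3,0), (4,2), (5,1), (6,0), (7,2), (8,1), (9,0), (10,2), (11,1)}.
So G has 4 subgroups of order 12.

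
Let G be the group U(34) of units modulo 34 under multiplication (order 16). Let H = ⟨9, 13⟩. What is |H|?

8

|⟨9⟩| = 8 and |⟨13⟩| = 4, so |H| is a multiple of lcm(8, 4) = 8 and divides |G| = 16.
Closing under the operation: H = {1, 9, 13, 15, 19, 21, 25, 33}, so |H| = 8.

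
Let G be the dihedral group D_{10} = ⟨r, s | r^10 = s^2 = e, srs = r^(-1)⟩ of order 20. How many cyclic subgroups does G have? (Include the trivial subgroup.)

14

A cyclic subgroup of order d is generated by each of its φ(d) elements of order d, so the cyclic subgroups of order d number (#elements of order d)/φ(d).
Cyclic subgroups by order — order 1: 1; order 2: 11; order 5: 1; order 10: 1.
Total: 14.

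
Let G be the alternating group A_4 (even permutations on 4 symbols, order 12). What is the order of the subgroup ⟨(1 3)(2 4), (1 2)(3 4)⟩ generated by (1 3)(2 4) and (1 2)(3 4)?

4

|⟨(1 3)(2 4)⟩| = 2 and |⟨(1 2)(3 4)⟩| = 2, so |H| is a multiple of lcm(2, 2) = 2 and divides |G| = 12.
Closing under the operation: H = {e, (1 2)(3 4), (1 3)(2 4), (1 4)(2 3)}, so |H| = 4.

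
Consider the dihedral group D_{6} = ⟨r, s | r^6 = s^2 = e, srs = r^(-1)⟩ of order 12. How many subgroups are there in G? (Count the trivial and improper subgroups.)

16

|G| = 12, so by Lagrange every subgroup order divides 12. Divisors: 1, 2, 3, 4, 6, 12.
Subgroups by order — order 1: 1; order 2: 7; order 3: 1; order 4: 3; order 6: 3; order 12: 1.
Total: 1 + 7 + 1 + 3 + 3 + 1 = 16.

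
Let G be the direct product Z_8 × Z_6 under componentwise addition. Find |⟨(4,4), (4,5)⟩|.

|⟨(4,4)⟩| = 6 and |⟨(4,5)⟩| = 6, so |H| is a multiple of lcm(6, 6) = 6 and divides |G| = 48.
Closing under the operation: H = {(0,0), (0,1), (0,2), (0,3), (0,4), (0,5), (4,0), (4,1), (4,2), (4,3), (4,4), (4,5)}, so |H| = 12.

12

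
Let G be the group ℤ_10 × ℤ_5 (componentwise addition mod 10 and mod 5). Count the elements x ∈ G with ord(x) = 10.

24

An element (a,b) has order lcm(ord(a), ord(b)); count pairs with lcm equal to 10.
Enumerating gives 24 such elements.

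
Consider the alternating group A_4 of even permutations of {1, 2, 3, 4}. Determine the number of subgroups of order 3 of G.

4

|G| = 12 and 3 | 12, so subgroups of order 3 are possible by Lagrange.
The subgroups of order 3 are: {e, (1 2 3), (1 3 2)}; {e, (1 2 4), (1 4 2)}; {e, (1 3 4), (1 4 3)}; {e, (2 3 4), (2 4 3)}.
So G has 4 subgroups of order 3.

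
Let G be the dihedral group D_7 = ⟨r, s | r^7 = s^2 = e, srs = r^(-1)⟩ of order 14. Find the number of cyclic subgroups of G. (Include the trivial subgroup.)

9

Each element a generates a cyclic subgroup ⟨a⟩; distinct elements may generate the same one (a cyclic group of order d has φ(d) generators).
Cyclic subgroups by order — order 1: 1; order 2: 7; order 7: 1.
Total: 9.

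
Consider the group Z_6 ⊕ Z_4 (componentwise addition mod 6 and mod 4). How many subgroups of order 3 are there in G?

1

|G| = 24 and 3 | 24, so subgroups of order 3 are possible by Lagrange.
The subgroups of order 3 are: {(0,0), (2,0), (4,0)}.
So G has 1 subgroup of order 3.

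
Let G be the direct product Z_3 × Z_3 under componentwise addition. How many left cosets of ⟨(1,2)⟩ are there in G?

3

|⟨(1,2)⟩| = 3 and |G| = 9.
By Lagrange, [G : H] = |G|/|H| = 9/3 = 3.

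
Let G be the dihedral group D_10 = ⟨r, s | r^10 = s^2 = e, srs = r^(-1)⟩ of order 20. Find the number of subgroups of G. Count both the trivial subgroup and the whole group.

22

|G| = 20, so by Lagrange every subgroup order divides 20. Divisors: 1, 2, 4, 5, 10, 20.
Subgroups by order — order 1: 1; order 2: 11; order 4: 5; order 5: 1; order 10: 3; order 20: 1.
Total: 1 + 11 + 5 + 1 + 3 + 1 = 22.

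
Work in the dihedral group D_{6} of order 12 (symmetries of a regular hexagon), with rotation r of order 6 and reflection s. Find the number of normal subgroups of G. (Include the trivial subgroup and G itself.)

7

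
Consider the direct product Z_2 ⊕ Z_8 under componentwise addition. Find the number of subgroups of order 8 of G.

|G| = 16 and 8 | 16, so subgroups of order 8 are possible by Lagrange.
The subgroups of order 8 are: {(0,0), (0,1), (0,2), (0,3), (0,4), (0,5), (0,6), (0,7)}; {(0,0), (0,2), (0,4), (0,6), (1,0), (1,2), (1,4), (1,6)}; {(0,0), (0,2), (0,4), (0,6), (1,1), (1,3), (1,5), (1,7)}.
So G has 3 subgroups of order 8.

3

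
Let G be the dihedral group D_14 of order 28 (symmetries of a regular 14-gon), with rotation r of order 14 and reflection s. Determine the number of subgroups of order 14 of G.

|G| = 28 and 14 | 28, so subgroups of order 14 are possible by Lagrange.
The subgroups of order 14 are: {e, r, r^2, r^3, r^4, r^5, r^6, r^7, r^8, r^9, r^10, r^11, r^12, r^13}; {e, r^2, r^4, r^6, r^8, r^10, r^12, s, r^2s, r^4s, r^6s, r^8s, r^10s, r^12s}; {e, r^2, r^4, r^6, r^8, r^10, r^12, rs, r^3s, r^5s, r^7s, r^9s, r^11s, r^13s}.
So G has 3 subgroups of order 14.

3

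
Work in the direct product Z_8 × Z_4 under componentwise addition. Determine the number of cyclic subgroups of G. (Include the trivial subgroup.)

14

Each element a generates a cyclic subgroup ⟨a⟩; distinct elements may generate the same one (a cyclic group of order d has φ(d) generators).
Cyclic subgroups by order — order 1: 1; order 2: 3; order 4: 6; order 8: 4.
Total: 14.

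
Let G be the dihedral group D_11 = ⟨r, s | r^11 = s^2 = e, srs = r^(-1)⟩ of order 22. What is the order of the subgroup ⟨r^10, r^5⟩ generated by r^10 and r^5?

|⟨r^10⟩| = 11 and |⟨r^5⟩| = 11, so |H| is a multiple of lcm(11, 11) = 11 and divides |G| = 22.
Closing under the operation: H = {e, r, r^2, r^3, r^4, r^5, r^6, r^7, r^8, r^9, r^10}, so |H| = 11.

11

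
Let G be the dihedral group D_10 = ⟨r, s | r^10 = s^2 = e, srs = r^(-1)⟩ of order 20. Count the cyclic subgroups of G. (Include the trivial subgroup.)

14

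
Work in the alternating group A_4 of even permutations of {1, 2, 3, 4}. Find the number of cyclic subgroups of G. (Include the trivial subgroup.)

8

A cyclic subgroup of order d is generated by each of its φ(d) elements of order d, so the cyclic subgroups of order d number (#elements of order d)/φ(d).
Cyclic subgroups by order — order 1: 1; order 2: 3; order 3: 4.
Total: 8.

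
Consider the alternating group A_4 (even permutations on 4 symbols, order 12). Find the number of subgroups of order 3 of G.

4

|G| = 12 and 3 | 12, so subgroups of order 3 are possible by Lagrange.
The subgroups of order 3 are: {e, (1 2 3), (1 3 2)}; {e, (1 2 4), (1 4 2)}; {e, (1 3 4), (1 4 3)}; {e, (2 3 4), (2 4 3)}.
So G has 4 subgroups of order 3.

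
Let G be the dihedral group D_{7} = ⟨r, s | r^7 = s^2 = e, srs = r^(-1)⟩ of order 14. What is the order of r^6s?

Computing powers of r^6s: the smallest k with (r^6s)^k = e is k = 2.

2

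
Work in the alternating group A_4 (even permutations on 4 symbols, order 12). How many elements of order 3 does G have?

8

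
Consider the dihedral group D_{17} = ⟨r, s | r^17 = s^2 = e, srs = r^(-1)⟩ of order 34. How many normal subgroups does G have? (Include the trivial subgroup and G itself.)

G has 20 subgroups. Checking conjugation-invariance by order — order 1: 1/1 normal; order 2: 0/17 normal; order 17: 1/1 normal; order 34: 1/1 normal.
Total normal subgroups: 3.

3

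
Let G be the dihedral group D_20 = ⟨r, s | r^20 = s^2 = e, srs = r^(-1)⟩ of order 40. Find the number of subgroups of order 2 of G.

|G| = 40 and 2 | 40, so subgroups of order 2 are possible by Lagrange.
The subgroups of order 2 are: {e, r^10}; {e, r^10s}; {e, r^11s}; {e, r^12s}; … (21 in all).
So G has 21 subgroups of order 2.

21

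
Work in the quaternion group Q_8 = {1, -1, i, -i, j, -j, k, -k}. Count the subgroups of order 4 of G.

3

|G| = 8 and 4 | 8, so subgroups of order 4 are possible by Lagrange.
The subgroups of order 4 are: {1, -1, i, -i}; {1, -1, j, -j}; {1, -1, k, -k}.
So G has 3 subgroups of order 4.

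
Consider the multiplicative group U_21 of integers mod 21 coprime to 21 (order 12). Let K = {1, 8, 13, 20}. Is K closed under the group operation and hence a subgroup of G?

|K| = 4 divides |G| = 12, consistent with Lagrange.
K contains the identity, every element's inverse is in K, and K is closed under ·: it is a subgroup.

Yes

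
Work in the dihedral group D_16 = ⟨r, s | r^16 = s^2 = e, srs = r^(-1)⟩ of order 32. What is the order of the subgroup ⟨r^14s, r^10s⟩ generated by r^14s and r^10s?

|⟨r^14s⟩| = 2 and |⟨r^10s⟩| = 2, so |H| is a multiple of lcm(2, 2) = 2 and divides |G| = 32.
Closing under the operation: H = {e, r^4, r^8, r^12, r^2s, r^6s, r^10s, r^14s}, so |H| = 8.

8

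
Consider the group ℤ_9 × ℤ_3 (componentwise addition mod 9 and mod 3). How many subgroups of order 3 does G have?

|G| = 27 and 3 | 27, so subgroups of order 3 are possible by Lagrange.
The subgroups of order 3 are: {(0,0), (0,1), (0,2)}; {(0,0), (3,0), (6,0)}; {(0,0), (3,1), (6,2)}; {(0,0), (3,2), (6,1)}.
So G has 4 subgroups of order 3.

4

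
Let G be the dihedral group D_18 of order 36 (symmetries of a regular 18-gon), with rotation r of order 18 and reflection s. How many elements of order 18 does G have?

The elements of order 18 are: r, r^5, r^7, r^11, r^13, r^17.
That's 6.

6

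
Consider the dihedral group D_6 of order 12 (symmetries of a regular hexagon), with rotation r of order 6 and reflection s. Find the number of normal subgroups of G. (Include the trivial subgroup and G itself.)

7

G has 16 subgroups. Checking conjugation-invariance by order — order 1: 1/1 normal; order 2: 1/7 normal; order 3: 1/1 normal; order 4: 0/3 normal; order 6: 3/3 normal; order 12: 1/1 normal.
Total normal subgroups: 7.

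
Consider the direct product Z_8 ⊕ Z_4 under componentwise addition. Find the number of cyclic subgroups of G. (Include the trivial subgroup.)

Group the elements of G by the cyclic subgroup they generate; each cyclic subgroup of order d accounts for φ(d) elements.
Cyclic subgroups by order — order 1: 1; order 2: 3; order 4: 6; order 8: 4.
Total: 14.

14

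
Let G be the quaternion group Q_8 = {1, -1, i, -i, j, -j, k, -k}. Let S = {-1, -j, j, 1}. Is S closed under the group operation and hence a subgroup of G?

|S| = 4 divides |G| = 8, consistent with Lagrange.
S contains the identity, every element's inverse is in S, and S is closed under ·: it is a subgroup.
In fact S = ⟨j⟩.

Yes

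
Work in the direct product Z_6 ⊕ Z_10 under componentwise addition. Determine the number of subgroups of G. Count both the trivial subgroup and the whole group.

20

|G| = 60, so by Lagrange every subgroup order divides 60. Divisors: 1, 2, 3, 4, 5, 6, 10, 12, 15, 20, 30, 60.
Subgroups by order — order 1: 1; order 2: 3; order 3: 1; order 4: 1; order 5: 1; order 6: 3; order 10: 3; order 12: 1; order 15: 1; order 20: 1; order 30: 3; order 60: 1.
Total: 1 + 3 + 1 + 1 + 1 + 3 + 3 + 1 + 1 + 1 + 3 + 1 = 20.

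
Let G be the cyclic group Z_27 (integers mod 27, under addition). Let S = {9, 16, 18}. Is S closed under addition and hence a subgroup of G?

No

The identity 0 ∉ S, so S is not a subgroup.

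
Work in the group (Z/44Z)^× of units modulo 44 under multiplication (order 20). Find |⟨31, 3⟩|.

10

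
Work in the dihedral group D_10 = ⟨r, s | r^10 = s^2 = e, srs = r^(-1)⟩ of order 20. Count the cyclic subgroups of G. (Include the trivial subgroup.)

14

Group the elements of G by the cyclic subgroup they generate; each cyclic subgroup of order d accounts for φ(d) elements.
Cyclic subgroups by order — order 1: 1; order 2: 11; order 5: 1; order 10: 1.
Total: 14.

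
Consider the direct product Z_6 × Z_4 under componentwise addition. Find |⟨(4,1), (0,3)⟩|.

|⟨(4,1)⟩| = 12 and |⟨(0,3)⟩| = 4, so |H| is a multiple of lcm(12, 4) = 12 and divides |G| = 24.
Closing under the operation: H = {(0,0), (0,1), (0,2), (0,3), (2,0), (2,1), (2,2), (2,3), (4,0), (4,1), (4,2), (4,3)}, so |H| = 12.

12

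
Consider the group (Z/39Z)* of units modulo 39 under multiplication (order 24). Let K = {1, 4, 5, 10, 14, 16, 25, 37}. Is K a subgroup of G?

No

16 ∈ K but its inverse 22 ∉ K, so K is not a subgroup.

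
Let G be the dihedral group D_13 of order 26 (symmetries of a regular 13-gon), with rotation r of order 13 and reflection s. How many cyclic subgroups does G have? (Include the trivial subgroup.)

Each element a generates a cyclic subgroup ⟨a⟩; distinct elements may generate the same one (a cyclic group of order d has φ(d) generators).
Cyclic subgroups by order — order 1: 1; order 2: 13; order 13: 1.
Total: 15.

15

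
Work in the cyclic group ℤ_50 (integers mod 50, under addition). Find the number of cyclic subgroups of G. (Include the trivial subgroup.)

Group the elements of G by the cyclic subgroup they generate; each cyclic subgroup of order d accounts for φ(d) elements.
Cyclic subgroups by order — order 1: 1; order 2: 1; order 5: 1; order 10: 1; order 25: 1; order 50: 1.
Total: 6.

6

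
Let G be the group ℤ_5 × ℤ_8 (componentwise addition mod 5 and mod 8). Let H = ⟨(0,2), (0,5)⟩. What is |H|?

8

|⟨(0,2)⟩| = 4 and |⟨(0,5)⟩| = 8, so |H| is a multiple of lcm(4, 8) = 8 and divides |G| = 40.
Closing under the operation: H = {(0,0), (0,1), (0,2), (0,3), (0,4), (0,5), (0,6), (0,7)}, so |H| = 8.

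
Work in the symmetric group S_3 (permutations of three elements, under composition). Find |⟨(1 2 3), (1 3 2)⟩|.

3

|⟨(1 2 3)⟩| = 3 and |⟨(1 3 2)⟩| = 3, so |H| is a multiple of lcm(3, 3) = 3 and divides |G| = 6.
Closing under the operation: H = {e, (1 2 3), (1 3 2)}, so |H| = 3.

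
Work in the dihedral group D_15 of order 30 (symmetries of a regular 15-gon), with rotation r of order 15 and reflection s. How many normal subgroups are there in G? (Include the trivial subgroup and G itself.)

5

G has 28 subgroups. Checking conjugation-invariance by order — order 1: 1/1 normal; order 2: 0/15 normal; order 3: 1/1 normal; order 5: 1/1 normal; order 6: 0/5 normal; order 10: 0/3 normal; order 15: 1/1 normal; order 30: 1/1 normal.
Total normal subgroups: 5.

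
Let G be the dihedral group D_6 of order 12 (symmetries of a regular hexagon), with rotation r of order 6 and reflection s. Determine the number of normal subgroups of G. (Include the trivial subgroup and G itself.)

G has 16 subgroups. Checking conjugation-invariance by order — order 1: 1/1 normal; order 2: 1/7 normal; order 3: 1/1 normal; order 4: 0/3 normal; order 6: 3/3 normal; order 12: 1/1 normal.
Total normal subgroups: 7.

7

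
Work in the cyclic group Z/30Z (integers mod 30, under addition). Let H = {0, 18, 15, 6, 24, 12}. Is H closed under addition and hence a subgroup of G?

No

Closure fails: 18 + 15 = 3 ∉ H. So H is not a subgroup.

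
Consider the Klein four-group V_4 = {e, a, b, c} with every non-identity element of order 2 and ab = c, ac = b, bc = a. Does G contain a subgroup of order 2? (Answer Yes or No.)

2 | 4. A subgroup of order 2 is {e, a}.

Yes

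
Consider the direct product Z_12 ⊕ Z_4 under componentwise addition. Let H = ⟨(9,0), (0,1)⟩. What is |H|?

|⟨(9,0)⟩| = 4 and |⟨(0,1)⟩| = 4, so |H| is a multiple of lcm(4, 4) = 4 and divides |G| = 48.
Closing under the operation: H = {(0,0), (0,1), (0,2), (0,3), (3,0), (3,1), (3,2), (3,3), (6,0), (6,1), (6,2), (6,3), (9,0), (9,1), (9,2), (9,3)}, so |H| = 16.

16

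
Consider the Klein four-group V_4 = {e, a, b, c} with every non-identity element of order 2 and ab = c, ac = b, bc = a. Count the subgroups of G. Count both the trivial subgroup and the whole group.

5

|G| = 4, so by Lagrange every subgroup order divides 4. Divisors: 1, 2, 4.
Subgroups by order — order 1: 1; order 2: 3; order 4: 1.
Total: 1 + 3 + 1 = 5.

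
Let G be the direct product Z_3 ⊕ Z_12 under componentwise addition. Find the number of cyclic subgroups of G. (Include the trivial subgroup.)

15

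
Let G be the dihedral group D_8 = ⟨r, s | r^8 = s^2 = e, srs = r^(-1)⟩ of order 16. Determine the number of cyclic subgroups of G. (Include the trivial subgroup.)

12

Each element a generates a cyclic subgroup ⟨a⟩; distinct elements may generate the same one (a cyclic group of order d has φ(d) generators).
Cyclic subgroups by order — order 1: 1; order 2: 9; order 4: 1; order 8: 1.
Total: 12.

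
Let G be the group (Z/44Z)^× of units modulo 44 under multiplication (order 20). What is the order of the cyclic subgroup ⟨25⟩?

Compute successive powers of 25 mod 44: 25, 9, 5, 37, 1; 25^5 ≡ 1 (mod 44).
So |⟨25⟩| = 5.

5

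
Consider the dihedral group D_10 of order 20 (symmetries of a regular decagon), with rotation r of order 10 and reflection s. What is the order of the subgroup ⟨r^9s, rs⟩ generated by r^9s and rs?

10

|⟨r^9s⟩| = 2 and |⟨rs⟩| = 2, so |H| is a multiple of lcm(2, 2) = 2 and divides |G| = 20.
Closing under the operation: H = {e, r^2, r^4, r^6, r^8, rs, r^3s, r^5s, r^7s, r^9s}, so |H| = 10.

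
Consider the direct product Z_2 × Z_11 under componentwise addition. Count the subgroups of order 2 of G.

|G| = 22 and 2 | 22, so subgroups of order 2 are possible by Lagrange.
The subgroups of order 2 are: {(0,0), (1,0)}.
So G has 1 subgroup of order 2.

1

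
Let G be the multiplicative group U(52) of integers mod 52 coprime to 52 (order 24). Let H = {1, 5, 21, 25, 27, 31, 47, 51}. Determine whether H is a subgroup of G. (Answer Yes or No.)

Yes

|H| = 8 divides |G| = 24, consistent with Lagrange.
H contains the identity, every element's inverse is in H, and H is closed under ·: it is a subgroup.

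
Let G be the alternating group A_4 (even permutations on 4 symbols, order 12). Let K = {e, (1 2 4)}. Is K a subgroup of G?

(1 2 4) ∈ K but its inverse (1 4 2) ∉ K, so K is not a subgroup.

No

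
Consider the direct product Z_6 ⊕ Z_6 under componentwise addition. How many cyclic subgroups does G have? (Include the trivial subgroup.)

20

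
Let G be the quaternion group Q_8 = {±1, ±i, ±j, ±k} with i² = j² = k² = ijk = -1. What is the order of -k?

4

Computing powers of -k: the smallest k with (-k)^k = e is k = 4.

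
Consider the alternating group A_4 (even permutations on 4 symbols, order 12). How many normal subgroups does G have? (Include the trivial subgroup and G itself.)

3

G has 10 subgroups. Checking conjugation-invariance by order — order 1: 1/1 normal; order 2: 0/3 normal; order 3: 0/4 normal; order 4: 1/1 normal; order 12: 1/1 normal.
Total normal subgroups: 3.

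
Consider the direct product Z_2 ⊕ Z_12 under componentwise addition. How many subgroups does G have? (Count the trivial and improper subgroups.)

16

|G| = 24, so by Lagrange every subgroup order divides 24. Divisors: 1, 2, 3, 4, 6, 8, 12, 24.
Subgroups by order — order 1: 1; order 2: 3; order 3: 1; order 4: 3; order 6: 3; order 8: 1; order 12: 3; order 24: 1.
Total: 1 + 3 + 1 + 3 + 3 + 1 + 3 + 1 = 16.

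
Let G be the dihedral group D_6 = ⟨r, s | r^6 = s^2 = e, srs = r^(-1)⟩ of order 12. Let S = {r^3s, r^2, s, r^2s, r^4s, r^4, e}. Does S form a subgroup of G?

|S| = 7 does not divide |G| = 12, so by Lagrange S is not a subgroup.

No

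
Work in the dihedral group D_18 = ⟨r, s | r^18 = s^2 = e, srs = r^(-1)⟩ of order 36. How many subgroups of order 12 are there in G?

|G| = 36 and 12 | 36, so subgroups of order 12 are possible by Lagrange.
The subgroups of order 12 are: {e, r^3, r^6, r^9, r^12, r^15, rs, r^4s, r^7s, r^10s, r^13s, r^16s}; {e, r^3, r^6, r^9, r^12, r^15, r^2s, r^5s, r^8s, r^11s, r^14s, r^17s}; {e, r^3, r^6, r^9, r^12, r^15, s, r^3s, r^6s, r^9s, r^12s, r^15s}.
So G has 3 subgroups of order 12.

3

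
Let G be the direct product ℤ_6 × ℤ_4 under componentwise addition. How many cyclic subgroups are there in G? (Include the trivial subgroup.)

Group the elements of G by the cyclic subgroup they generate; each cyclic subgroup of order d accounts for φ(d) elements.
Cyclic subgroups by order — order 1: 1; order 2: 3; order 3: 1; order 4: 2; order 6: 3; order 12: 2.
Total: 12.

12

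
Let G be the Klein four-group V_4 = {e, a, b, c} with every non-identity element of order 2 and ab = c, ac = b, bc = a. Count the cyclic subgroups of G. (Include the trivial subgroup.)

A cyclic subgroup of order d is generated by each of its φ(d) elements of order d, so the cyclic subgroups of order d number (#elements of order d)/φ(d).
Cyclic subgroups by order — order 1: 1; order 2: 3.
Total: 4.

4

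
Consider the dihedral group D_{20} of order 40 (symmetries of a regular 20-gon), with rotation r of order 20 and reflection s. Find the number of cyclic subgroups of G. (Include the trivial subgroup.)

A cyclic subgroup of order d is generated by each of its φ(d) elements of order d, so the cyclic subgroups of order d number (#elements of order d)/φ(d).
Cyclic subgroups by order — order 1: 1; order 2: 21; order 4: 1; order 5: 1; order 10: 1; order 20: 1.
Total: 26.

26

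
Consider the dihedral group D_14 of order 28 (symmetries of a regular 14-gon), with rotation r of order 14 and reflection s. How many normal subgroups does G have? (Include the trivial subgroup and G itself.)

7

G has 28 subgroups. Checking conjugation-invariance by order — order 1: 1/1 normal; order 2: 1/15 normal; order 4: 0/7 normal; order 7: 1/1 normal; order 14: 3/3 normal; order 28: 1/1 normal.
Total normal subgroups: 7.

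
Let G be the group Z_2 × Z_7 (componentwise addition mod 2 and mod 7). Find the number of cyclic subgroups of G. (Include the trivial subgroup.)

Group the elements of G by the cyclic subgroup they generate; each cyclic subgroup of order d accounts for φ(d) elements.
Cyclic subgroups by order — order 1: 1; order 2: 1; order 7: 1; order 14: 1.
Total: 4.

4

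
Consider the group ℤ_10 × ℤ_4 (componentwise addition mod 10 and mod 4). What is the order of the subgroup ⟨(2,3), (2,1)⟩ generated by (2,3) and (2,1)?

20

|⟨(2,3)⟩| = 20 and |⟨(2,1)⟩| = 20, so |H| is a multiple of lcm(20, 20) = 20 and divides |G| = 40.
Closing under the operation: H = {(0,0), (0,1), (0,2), (0,3), (2,0), (2,1), (2,2), (2,3), (4,0), (4,1), (4,2), (4,3), (6,0), (6,1), (6,2), (6,3), (8,0), (8,1), (8,2), (8,3)}, so |H| = 20.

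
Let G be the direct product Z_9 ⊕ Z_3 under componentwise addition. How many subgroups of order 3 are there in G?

|G| = 27 and 3 | 27, so subgroups of order 3 are possible by Lagrange.
The subgroups of order 3 are: {(0,0), (0,1), (0,2)}; {(0,0), (3,0), (6,0)}; {(0,0), (3,1), (6,2)}; {(0,0), (3,2), (6,1)}.
So G has 4 subgroups of order 3.

4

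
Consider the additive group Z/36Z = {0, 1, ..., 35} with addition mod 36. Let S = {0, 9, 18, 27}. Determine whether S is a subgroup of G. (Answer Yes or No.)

Yes

|S| = 4 divides |G| = 36, consistent with Lagrange.
S contains the identity, every element's inverse is in S, and S is closed under +: it is a subgroup.
In fact S = ⟨9⟩.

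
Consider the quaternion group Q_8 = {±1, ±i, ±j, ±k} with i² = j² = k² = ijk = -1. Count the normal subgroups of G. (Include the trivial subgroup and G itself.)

6

G has 6 subgroups. Checking conjugation-invariance by order — order 1: 1/1 normal; order 2: 1/1 normal; order 4: 3/3 normal; order 8: 1/1 normal.
Total normal subgroups: 6.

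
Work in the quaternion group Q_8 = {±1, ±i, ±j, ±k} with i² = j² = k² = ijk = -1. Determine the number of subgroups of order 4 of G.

|G| = 8 and 4 | 8, so subgroups of order 4 are possible by Lagrange.
The subgroups of order 4 are: {1, -1, i, -i}; {1, -1, j, -j}; {1, -1, k, -k}.
So G has 3 subgroups of order 4.

3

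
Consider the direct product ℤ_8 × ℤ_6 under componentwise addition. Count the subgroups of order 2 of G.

|G| = 48 and 2 | 48, so subgroups of order 2 are possible by Lagrange.
The subgroups of order 2 are: {(0,0), (0,3)}; {(0,0), (4,0)}; {(0,0), (4,3)}.
So G has 3 subgroups of order 2.

3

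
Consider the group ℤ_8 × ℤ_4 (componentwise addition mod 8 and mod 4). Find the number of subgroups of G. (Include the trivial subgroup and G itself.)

|G| = 32, so by Lagrange every subgroup order divides 32. Divisors: 1, 2, 4, 8, 16, 32.
Subgroups by order — order 1: 1; order 2: 3; order 4: 7; order 8: 7; order 16: 3; order 32: 1.
Total: 1 + 3 + 7 + 7 + 3 + 1 = 22.

22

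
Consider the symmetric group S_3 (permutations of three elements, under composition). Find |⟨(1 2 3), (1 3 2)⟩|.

3

|⟨(1 2 3)⟩| = 3 and |⟨(1 3 2)⟩| = 3, so |H| is a multiple of lcm(3, 3) = 3 and divides |G| = 6.
Closing under the operation: H = {e, (1 2 3), (1 3 2)}, so |H| = 3.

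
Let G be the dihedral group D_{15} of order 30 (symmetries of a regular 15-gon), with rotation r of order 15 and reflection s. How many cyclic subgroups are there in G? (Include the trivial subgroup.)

19

Each element a generates a cyclic subgroup ⟨a⟩; distinct elements may generate the same one (a cyclic group of order d has φ(d) generators).
Cyclic subgroups by order — order 1: 1; order 2: 15; order 3: 1; order 5: 1; order 15: 1.
Total: 19.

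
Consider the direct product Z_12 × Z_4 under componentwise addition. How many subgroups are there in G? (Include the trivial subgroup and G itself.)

30

|G| = 48, so by Lagrange every subgroup order divides 48. Divisors: 1, 2, 3, 4, 6, 8, 12, 16, 24, 48.
Subgroups by order — order 1: 1; order 2: 3; order 3: 1; order 4: 7; order 6: 3; order 8: 3; order 12: 7; order 16: 1; order 24: 3; order 48: 1.
Total: 1 + 3 + 1 + 7 + 3 + 3 + 7 + 1 + 3 + 1 = 30.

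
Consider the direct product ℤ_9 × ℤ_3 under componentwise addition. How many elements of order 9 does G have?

18

An element (a,b) has order lcm(ord(a), ord(b)); count pairs with lcm equal to 9.
Enumerating gives 18 such elements.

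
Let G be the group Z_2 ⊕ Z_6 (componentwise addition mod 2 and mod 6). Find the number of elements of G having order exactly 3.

2

An element (a,b) has order lcm(ord(a), ord(b)); count pairs with lcm equal to 3.
Enumerating gives 2 such elements.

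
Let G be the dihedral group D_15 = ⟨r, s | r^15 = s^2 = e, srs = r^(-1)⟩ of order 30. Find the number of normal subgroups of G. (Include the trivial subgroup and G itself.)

5

G has 28 subgroups. Checking conjugation-invariance by order — order 1: 1/1 normal; order 2: 0/15 normal; order 3: 1/1 normal; order 5: 1/1 normal; order 6: 0/5 normal; order 10: 0/3 normal; order 15: 1/1 normal; order 30: 1/1 normal.
Total normal subgroups: 5.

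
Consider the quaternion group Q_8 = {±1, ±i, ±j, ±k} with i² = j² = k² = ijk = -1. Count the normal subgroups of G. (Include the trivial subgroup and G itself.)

6

G has 6 subgroups. Checking conjugation-invariance by order — order 1: 1/1 normal; order 2: 1/1 normal; order 4: 3/3 normal; order 8: 1/1 normal.
Total normal subgroups: 6.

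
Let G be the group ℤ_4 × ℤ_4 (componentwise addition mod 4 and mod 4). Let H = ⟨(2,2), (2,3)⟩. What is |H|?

8

|⟨(2,2)⟩| = 2 and |⟨(2,3)⟩| = 4, so |H| is a multiple of lcm(2, 4) = 4 and divides |G| = 16.
Closing under the operation: H = {(0,0), (0,1), (0,2), (0,3), (2,0), (2,1), (2,2), (2,3)}, so |H| = 8.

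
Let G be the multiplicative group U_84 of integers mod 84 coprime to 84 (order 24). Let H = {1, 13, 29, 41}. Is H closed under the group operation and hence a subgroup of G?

|H| = 4 divides |G| = 24, consistent with Lagrange.
H contains the identity, every element's inverse is in H, and H is closed under ·: it is a subgroup.

Yes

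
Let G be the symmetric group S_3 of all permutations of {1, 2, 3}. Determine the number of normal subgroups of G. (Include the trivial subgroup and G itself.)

3

G has 6 subgroups. Checking conjugation-invariance by order — order 1: 1/1 normal; order 2: 0/3 normal; order 3: 1/1 normal; order 6: 1/1 normal.
Total normal subgroups: 3.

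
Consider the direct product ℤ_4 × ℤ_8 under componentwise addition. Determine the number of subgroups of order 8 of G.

7

|G| = 32 and 8 | 32, so subgroups of order 8 are possible by Lagrange.
The subgroups of order 8 are: {(0,0), (0,1), (0,2), (0,3), (0,4), (0,5), (0,6), (0,7)}; {(0,0), (0,2), (0,4), (0,6), (2,0), (2,2), (2,4), (2,6)}; {(0,0), (0,2), (0,4), (0,6), (2,1), (2,3), (2,5), (2,7)}; {(0,0), (0,4), (1,0), (1,4), (2,0), (2,4), (3,0), (3,4)}; … (7 in all).
So G has 7 subgroups of order 8.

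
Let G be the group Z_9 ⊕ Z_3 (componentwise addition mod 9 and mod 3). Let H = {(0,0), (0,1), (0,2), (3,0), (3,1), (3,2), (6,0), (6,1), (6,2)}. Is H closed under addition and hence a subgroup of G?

Yes

|H| = 9 divides |G| = 27, consistent with Lagrange.
H contains the identity, every element's inverse is in H, and H is closed under +: it is a subgroup.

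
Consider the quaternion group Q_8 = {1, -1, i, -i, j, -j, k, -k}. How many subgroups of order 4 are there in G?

3

|G| = 8 and 4 | 8, so subgroups of order 4 are possible by Lagrange.
The subgroups of order 4 are: {1, -1, i, -i}; {1, -1, j, -j}; {1, -1, k, -k}.
So G has 3 subgroups of order 4.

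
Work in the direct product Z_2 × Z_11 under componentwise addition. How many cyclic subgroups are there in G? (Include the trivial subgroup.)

4

Group the elements of G by the cyclic subgroup they generate; each cyclic subgroup of order d accounts for φ(d) elements.
Cyclic subgroups by order — order 1: 1; order 2: 1; order 11: 1; order 22: 1.
Total: 4.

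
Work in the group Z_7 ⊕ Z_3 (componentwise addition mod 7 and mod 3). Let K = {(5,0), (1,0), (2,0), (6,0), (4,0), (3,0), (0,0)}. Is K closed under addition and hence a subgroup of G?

|K| = 7 divides |G| = 21, consistent with Lagrange.
K contains the identity, every element's inverse is in K, and K is closed under +: it is a subgroup.
In fact K = ⟨(4,0)⟩.

Yes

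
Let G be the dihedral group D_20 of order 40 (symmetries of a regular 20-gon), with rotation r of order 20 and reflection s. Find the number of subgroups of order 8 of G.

5

|G| = 40 and 8 | 40, so subgroups of order 8 are possible by Lagrange.
The subgroups of order 8 are: {e, r^5, r^10, r^15, s, r^5s, r^10s, r^15s}; {e, r^5, r^10, r^15, rs, r^6s, r^11s, r^16s}; {e, r^5, r^10, r^15, r^2s, r^7s, r^12s, r^17s}; {e, r^5, r^10, r^15, r^3s, r^8s, r^13s, r^18s}; … (5 in all).
So G has 5 subgroups of order 8.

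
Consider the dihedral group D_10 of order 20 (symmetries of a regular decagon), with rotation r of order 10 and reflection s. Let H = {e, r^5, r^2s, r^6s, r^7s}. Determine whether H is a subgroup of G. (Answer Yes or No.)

No

Closure fails: r^5 · r^6s = rs ∉ H. So H is not a subgroup.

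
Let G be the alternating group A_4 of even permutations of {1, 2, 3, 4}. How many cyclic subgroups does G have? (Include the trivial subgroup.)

Each element a generates a cyclic subgroup ⟨a⟩; distinct elements may generate the same one (a cyclic group of order d has φ(d) generators).
Cyclic subgroups by order — order 1: 1; order 2: 3; order 3: 4.
Total: 8.

8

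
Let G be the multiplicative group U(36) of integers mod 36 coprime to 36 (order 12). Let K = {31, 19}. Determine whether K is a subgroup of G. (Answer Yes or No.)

The identity 1 ∉ K, so K is not a subgroup.

No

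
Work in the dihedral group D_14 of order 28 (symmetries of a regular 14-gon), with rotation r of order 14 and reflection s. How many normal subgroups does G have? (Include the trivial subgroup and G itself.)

G has 28 subgroups. Checking conjugation-invariance by order — order 1: 1/1 normal; order 2: 1/15 normal; order 4: 0/7 normal; order 7: 1/1 normal; order 14: 3/3 normal; order 28: 1/1 normal.
Total normal subgroups: 7.

7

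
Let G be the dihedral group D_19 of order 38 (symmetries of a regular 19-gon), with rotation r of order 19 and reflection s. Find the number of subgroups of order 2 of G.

19

|G| = 38 and 2 | 38, so subgroups of order 2 are possible by Lagrange.
The subgroups of order 2 are: {e, r^10s}; {e, r^11s}; {e, r^12s}; {e, r^13s}; … (19 in all).
So G has 19 subgroups of order 2.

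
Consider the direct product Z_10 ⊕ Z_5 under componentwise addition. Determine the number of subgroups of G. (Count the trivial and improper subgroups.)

|G| = 50, so by Lagrange every subgroup order divides 50. Divisors: 1, 2, 5, 10, 25, 50.
Subgroups by order — order 1: 1; order 2: 1; order 5: 6; order 10: 6; order 25: 1; order 50: 1.
Total: 1 + 1 + 6 + 6 + 1 + 1 = 16.

16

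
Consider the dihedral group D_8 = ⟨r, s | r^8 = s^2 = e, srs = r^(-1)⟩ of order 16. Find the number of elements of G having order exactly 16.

No element of G has order 16 (even though 16 | 16).

0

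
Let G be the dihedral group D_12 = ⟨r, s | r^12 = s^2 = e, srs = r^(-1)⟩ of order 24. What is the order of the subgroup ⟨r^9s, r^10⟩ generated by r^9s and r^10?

12

|⟨r^9s⟩| = 2 and |⟨r^10⟩| = 6, so |H| is a multiple of lcm(2, 6) = 6 and divides |G| = 24.
Closing under the operation: H = {e, r^2, r^4, r^6, r^8, r^10, rs, r^3s, r^5s, r^7s, r^9s, r^11s}, so |H| = 12.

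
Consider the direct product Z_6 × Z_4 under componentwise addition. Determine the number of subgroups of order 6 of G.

3

|G| = 24 and 6 | 24, so subgroups of order 6 are possible by Lagrange.
The subgroups of order 6 are: {(0,0), (0,2), (2,0), (2,2), (4,0), (4,2)}; {(0,0), (1,0), (2,0), (3,0), (4,0), (5,0)}; {(0,0), (1,2), (2,0), (3,2), (4,0), (5,2)}.
So G has 3 subgroups of order 6.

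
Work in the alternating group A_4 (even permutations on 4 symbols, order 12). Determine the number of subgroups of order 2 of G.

3

|G| = 12 and 2 | 12, so subgroups of order 2 are possible by Lagrange.
The subgroups of order 2 are: {e, (1 2)(3 4)}; {e, (1 3)(2 4)}; {e, (1 4)(2 3)}.
So G has 3 subgroups of order 2.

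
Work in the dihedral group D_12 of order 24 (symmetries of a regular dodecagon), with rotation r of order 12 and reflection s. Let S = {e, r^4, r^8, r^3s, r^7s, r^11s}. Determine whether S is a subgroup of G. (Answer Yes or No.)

Yes

|S| = 6 divides |G| = 24, consistent with Lagrange.
S contains the identity, every element's inverse is in S, and S is closed under ·: it is a subgroup.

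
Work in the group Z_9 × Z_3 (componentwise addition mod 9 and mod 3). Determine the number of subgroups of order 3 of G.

4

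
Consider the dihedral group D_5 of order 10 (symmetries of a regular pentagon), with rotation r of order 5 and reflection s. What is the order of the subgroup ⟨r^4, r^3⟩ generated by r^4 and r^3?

5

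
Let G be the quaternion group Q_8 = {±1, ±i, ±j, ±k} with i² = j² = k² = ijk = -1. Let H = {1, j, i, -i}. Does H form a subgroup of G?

No

j ∈ H but its inverse -j ∉ H, so H is not a subgroup.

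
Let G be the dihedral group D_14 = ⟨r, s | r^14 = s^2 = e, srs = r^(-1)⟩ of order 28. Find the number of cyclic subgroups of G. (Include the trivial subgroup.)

A cyclic subgroup of order d is generated by each of its φ(d) elements of order d, so the cyclic subgroups of order d number (#elements of order d)/φ(d).
Cyclic subgroups by order — order 1: 1; order 2: 15; order 7: 1; order 14: 1.
Total: 18.

18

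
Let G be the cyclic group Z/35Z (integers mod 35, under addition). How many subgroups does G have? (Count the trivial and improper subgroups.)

A cyclic group of order 35 has exactly one subgroup for each divisor of 35.
Divisors of 35: 1, 5, 7, 35.
So Z/35Z has 4 subgroups.

4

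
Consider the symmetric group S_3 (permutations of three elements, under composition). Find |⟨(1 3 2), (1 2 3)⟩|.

|⟨(1 3 2)⟩| = 3 and |⟨(1 2 3)⟩| = 3, so |H| is a multiple of lcm(3, 3) = 3 and divides |G| = 6.
Closing under the operation: H = {e, (1 2 3), (1 3 2)}, so |H| = 3.

3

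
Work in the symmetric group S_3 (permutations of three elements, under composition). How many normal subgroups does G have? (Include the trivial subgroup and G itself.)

G has 6 subgroups. Checking conjugation-invariance by order — order 1: 1/1 normal; order 2: 0/3 normal; order 3: 1/1 normal; order 6: 1/1 normal.
Total normal subgroups: 3.

3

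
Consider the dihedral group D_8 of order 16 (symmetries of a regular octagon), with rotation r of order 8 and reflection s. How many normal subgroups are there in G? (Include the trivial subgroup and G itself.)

7

G has 19 subgroups. Checking conjugation-invariance by order — order 1: 1/1 normal; order 2: 1/9 normal; order 4: 1/5 normal; order 8: 3/3 normal; order 16: 1/1 normal.
Total normal subgroups: 7.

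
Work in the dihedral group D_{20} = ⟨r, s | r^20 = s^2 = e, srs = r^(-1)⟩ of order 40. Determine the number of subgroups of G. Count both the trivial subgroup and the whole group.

48

|G| = 40, so by Lagrange every subgroup order divides 40. Divisors: 1, 2, 4, 5, 8, 10, 20, 40.
Subgroups by order — order 1: 1; order 2: 21; order 4: 11; order 5: 1; order 8: 5; order 10: 5; order 20: 3; order 40: 1.
Total: 1 + 21 + 11 + 1 + 5 + 5 + 3 + 1 = 48.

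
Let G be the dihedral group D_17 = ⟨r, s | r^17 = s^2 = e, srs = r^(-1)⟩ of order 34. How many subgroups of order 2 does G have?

|G| = 34 and 2 | 34, so subgroups of order 2 are possible by Lagrange.
The subgroups of order 2 are: {e, r^10s}; {e, r^11s}; {e, r^12s}; {e, r^13s}; … (17 in all).
So G has 17 subgroups of order 2.

17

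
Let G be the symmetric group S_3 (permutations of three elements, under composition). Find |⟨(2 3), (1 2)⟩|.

6

|⟨(2 3)⟩| = 2 and |⟨(1 2)⟩| = 2, so |H| is a multiple of lcm(2, 2) = 2 and divides |G| = 6.
Closing {(2 3), (1 2)} under the group operation gives all of G, so |H| = 6.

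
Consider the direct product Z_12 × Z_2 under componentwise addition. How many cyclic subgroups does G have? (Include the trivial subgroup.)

12

Each element a generates a cyclic subgroup ⟨a⟩; distinct elements may generate the same one (a cyclic group of order d has φ(d) generators).
Cyclic subgroups by order — order 1: 1; order 2: 3; order 3: 1; order 4: 2; order 6: 3; order 12: 2.
Total: 12.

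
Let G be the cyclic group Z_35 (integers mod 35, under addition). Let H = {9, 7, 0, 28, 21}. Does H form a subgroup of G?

No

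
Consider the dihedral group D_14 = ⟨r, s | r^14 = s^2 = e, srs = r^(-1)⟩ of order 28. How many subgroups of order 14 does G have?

|G| = 28 and 14 | 28, so subgroups of order 14 are possible by Lagrange.
The subgroups of order 14 are: {e, r, r^2, r^3, r^4, r^5, r^6, r^7, r^8, r^9, r^10, r^11, r^12, r^13}; {e, r^2, r^4, r^6, r^8, r^10, r^12, s, r^2s, r^4s, r^6s, r^8s, r^10s, r^12s}; {e, r^2, r^4, r^6, r^8, r^10, r^12, rs, r^3s, r^5s, r^7s, r^9s, r^11s, r^13s}.
So G has 3 subgroups of order 14.

3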